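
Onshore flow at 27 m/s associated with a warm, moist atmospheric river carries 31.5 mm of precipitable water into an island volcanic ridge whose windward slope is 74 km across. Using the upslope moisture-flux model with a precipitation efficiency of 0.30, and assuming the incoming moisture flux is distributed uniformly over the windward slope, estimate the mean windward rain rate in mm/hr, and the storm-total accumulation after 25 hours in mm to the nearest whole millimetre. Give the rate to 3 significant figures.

R ≈ 12.4 mm/hr; total ≈ 310 mm

Incoming column moisture flux per unit ridge length: F = V × PW = 27 × 31.5 = 850.5 mm·m/s.
Spread over the 74 km slope with efficiency ε = 0.30: R = ε·F/W = 0.30 × 850.5 / 74000 m = 3.448e-03 mm/s.
R = 3.448e-03 × 3600 = 12.4 mm/hr.
Over 25 h: total = 12.4 × 25 = 310 mm.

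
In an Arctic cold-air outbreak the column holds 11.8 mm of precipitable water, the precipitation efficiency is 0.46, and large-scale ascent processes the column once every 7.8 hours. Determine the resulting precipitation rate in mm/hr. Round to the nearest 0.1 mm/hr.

Each overturning extracts ε × PW = 0.46 × 11.8 = 5.428 mm.
Rate = ε·PW / τ = 5.428 / 7.8 h = 0.7 mm/hr.

R ≈ 0.7 mm/hr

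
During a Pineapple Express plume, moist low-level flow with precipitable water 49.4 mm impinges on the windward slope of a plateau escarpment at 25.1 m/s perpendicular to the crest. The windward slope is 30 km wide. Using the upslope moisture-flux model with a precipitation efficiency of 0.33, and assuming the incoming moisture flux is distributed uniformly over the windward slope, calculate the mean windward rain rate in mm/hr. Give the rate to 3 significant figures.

Incoming column moisture flux per unit ridge length: F = V × PW = 25.1 × 49.4 = 1239.94 mm·m/s.
Spread over the 30 km slope with efficiency ε = 0.33: R = ε·F/W = 0.33 × 1239.94 / 30000 m = 1.364e-02 mm/s.
R = 1.364e-02 × 3600 = 49.1 mm/hr.

R ≈ 49.1 mm/hr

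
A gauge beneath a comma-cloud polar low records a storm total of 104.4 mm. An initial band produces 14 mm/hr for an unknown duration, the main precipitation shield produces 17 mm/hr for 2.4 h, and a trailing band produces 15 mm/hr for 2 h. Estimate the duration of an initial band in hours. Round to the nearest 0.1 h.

Known phases: 17 × 2.4 + 15 × 2 = 40.8 + 30 = 70.8 mm.
Remaining depth = 104.4 − 70.8 = 33.6 mm.
Duration = 33.6 / 14 = 2.4 h.

duration ≈ 2.4 h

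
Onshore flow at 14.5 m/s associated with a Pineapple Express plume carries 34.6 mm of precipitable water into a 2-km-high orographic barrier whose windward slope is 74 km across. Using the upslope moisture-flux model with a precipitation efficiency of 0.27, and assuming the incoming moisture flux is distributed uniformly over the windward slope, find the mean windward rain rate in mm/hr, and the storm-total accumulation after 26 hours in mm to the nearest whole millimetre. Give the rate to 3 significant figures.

R ≈ 6.59 mm/hr; total ≈ 171 mm

Incoming column moisture flux per unit ridge length: F = V × PW = 14.5 × 34.6 = 501.7 mm·m/s.
Spread over the 74 km slope with efficiency ε = 0.27: R = ε·F/W = 0.27 × 501.7 / 74000 m = 1.831e-03 mm/s.
R = 1.831e-03 × 3600 = 6.59 mm/hr.
Over 26 h: total = 6.59 × 26 = 171.34 ≈ 171 mm.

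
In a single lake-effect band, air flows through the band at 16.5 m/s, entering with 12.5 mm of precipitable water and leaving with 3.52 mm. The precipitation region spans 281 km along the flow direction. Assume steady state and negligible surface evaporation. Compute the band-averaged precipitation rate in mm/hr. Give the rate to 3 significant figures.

Column moisture flux per unit crosswind length is F = V × PW.
Inflow: F_in = 16.5 × 12.5 = 206.25 mm·m/s
Outflow: F_out = 16.5 × 3.52 = 58.08 mm·m/s
Steady-state rate R = (F_in − F_out)/L = (206.25 − 58.08) / 281000 m = 5.273e-04 mm/s.
R = 5.273e-04 × 3600 = 1.90 mm/hr.

R ≈ 1.90 mm/hr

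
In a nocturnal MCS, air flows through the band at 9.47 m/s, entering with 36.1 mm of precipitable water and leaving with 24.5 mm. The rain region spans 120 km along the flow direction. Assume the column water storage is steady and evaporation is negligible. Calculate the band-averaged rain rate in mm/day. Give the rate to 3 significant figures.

R ≈ 79.1 mm/day

Column moisture flux per unit crosswind length is F = V × PW.
Inflow: F_in = 9.47 × 36.1 = 341.867 mm·m/s
Outflow: F_out = 9.47 × 24.5 = 232.015 mm·m/s
Steady-state rate R = (F_in − F_out)/L = (341.867 − 232.015) / 120000 m = 9.154e-04 mm/s.
R = 9.154e-04 × 3600 × 24 = 79.1 mm/day.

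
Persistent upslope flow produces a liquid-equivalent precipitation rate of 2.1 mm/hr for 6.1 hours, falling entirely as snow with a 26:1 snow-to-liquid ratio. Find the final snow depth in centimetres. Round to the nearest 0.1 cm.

snow depth ≈ 33.3 cm

Liquid-equivalent depth = 2.1 × 6.1 = 12.81 mm.
Snow depth = 12.81 mm × 26 = 333.06 mm = 33.3 cm.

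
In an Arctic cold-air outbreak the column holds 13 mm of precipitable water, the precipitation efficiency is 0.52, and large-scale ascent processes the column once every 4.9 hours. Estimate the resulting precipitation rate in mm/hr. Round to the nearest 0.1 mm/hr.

Each overturning extracts ε × PW = 0.52 × 13 = 6.76 mm.
Rate = ε·PW / τ = 6.76 / 4.9 h = 1.4 mm/hr.

R ≈ 1.4 mm/hr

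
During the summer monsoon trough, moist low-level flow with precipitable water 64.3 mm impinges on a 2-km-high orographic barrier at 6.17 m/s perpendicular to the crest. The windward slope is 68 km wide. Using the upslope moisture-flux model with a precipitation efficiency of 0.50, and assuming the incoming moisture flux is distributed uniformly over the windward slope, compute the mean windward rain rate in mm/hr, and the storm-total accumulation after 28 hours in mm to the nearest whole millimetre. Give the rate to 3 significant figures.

R ≈ 10.5 mm/hr; total ≈ 294 mm

Incoming column moisture flux per unit ridge length: F = V × PW = 6.17 × 64.3 = 396.731 mm·m/s.
Spread over the 68 km slope with efficiency ε = 0.50: R = ε·F/W = 0.50 × 396.731 / 68000 m = 2.917e-03 mm/s.
R = 2.917e-03 × 3600 = 10.5 mm/hr.
Over 28 h: total = 10.5 × 28 = 294 mm.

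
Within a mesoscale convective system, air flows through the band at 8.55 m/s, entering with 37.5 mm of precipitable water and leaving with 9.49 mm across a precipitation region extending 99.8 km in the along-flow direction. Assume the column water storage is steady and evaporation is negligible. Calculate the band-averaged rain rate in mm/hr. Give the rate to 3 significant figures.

R ≈ 8.64 mm/hr

Column moisture flux per unit crosswind length is F = V × PW.
Inflow: F_in = 8.55 × 37.5 = 320.625 mm·m/s
Outflow: F_out = 8.55 × 9.49 = 81.1395 mm·m/s
Steady-state rate R = (F_in − F_out)/L = (320.625 − 81.1395) / 99800 m = 2.400e-03 mm/s.
R = 2.400e-03 × 3600 = 8.64 mm/hr.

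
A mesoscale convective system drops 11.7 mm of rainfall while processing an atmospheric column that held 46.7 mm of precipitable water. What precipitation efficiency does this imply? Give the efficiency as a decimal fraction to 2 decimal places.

ε = rainfall / PW = 11.7 / 46.7 = 0.25.

ε ≈ 0.25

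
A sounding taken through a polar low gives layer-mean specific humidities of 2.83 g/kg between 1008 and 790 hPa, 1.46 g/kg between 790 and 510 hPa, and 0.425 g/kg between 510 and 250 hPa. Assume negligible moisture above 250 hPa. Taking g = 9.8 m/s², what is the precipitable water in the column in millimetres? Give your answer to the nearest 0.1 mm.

PW ≈ 11.6 mm

Precipitable water is the column-integrated vapour mass per unit area: PW = (1/g) Σ q̄ Δp, with q in kg/kg and Δp in Pa (1 kg/m² of water = 1 mm).
Layer 1008–790 hPa: Δp = 218 hPa = 21800 Pa, q̄ = 0.00283 kg/kg → 0.00283 × 21800 / 9.8 = 6.30 mm
Layer 790–510 hPa: Δp = 280 hPa = 28000 Pa, q̄ = 0.00146 kg/kg → 0.00146 × 28000 / 9.8 = 4.17 mm
Layer 510–250 hPa: Δp = 260 hPa = 26000 Pa, q̄ = 0.000425 kg/kg → 0.000425 × 26000 / 9.8 = 1.13 mm
PW = 6.30 + 4.17 + 1.13 = 11.60 ≈ 11.6 mm.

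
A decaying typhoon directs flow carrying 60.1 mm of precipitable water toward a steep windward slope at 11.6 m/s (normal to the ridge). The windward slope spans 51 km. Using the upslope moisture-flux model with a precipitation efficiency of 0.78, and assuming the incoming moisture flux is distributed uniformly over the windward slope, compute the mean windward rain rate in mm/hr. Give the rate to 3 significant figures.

Incoming column moisture flux per unit ridge length: F = V × PW = 11.6 × 60.1 = 697.16 mm·m/s.
Spread over the 51 km slope with efficiency ε = 0.78: R = ε·F/W = 0.78 × 697.16 / 51000 m = 1.066e-02 mm/s.
R = 1.066e-02 × 3600 = 38.4 mm/hr.

R ≈ 38.4 mm/hr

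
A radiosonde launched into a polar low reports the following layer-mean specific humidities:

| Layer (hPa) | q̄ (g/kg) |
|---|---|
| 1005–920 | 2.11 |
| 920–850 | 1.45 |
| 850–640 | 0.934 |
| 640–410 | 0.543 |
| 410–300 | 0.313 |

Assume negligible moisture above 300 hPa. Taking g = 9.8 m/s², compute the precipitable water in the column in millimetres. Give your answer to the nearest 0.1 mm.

Precipitable water is the column-integrated vapour mass per unit area: PW = (1/g) Σ q̄ Δp, with q in kg/kg and Δp in Pa (1 kg/m² of water = 1 mm).
Layer 1005–920 hPa: Δp = 85 hPa = 8500 Pa, q̄ = 0.00211 kg/kg → 0.00211 × 8500 / 9.8 = 1.83 mm
Layer 920–850 hPa: Δp = 70 hPa = 7000 Pa, q̄ = 0.00145 kg/kg → 0.00145 × 7000 / 9.8 = 1.04 mm
Layer 850–640 hPa: Δp = 210 hPa = 21000 Pa, q̄ = 0.000934 kg/kg → 0.000934 × 21000 / 9.8 = 2.00 mm
Layer 640–410 hPa: Δp = 230 hPa = 23000 Pa, q̄ = 0.000543 kg/kg → 0.000543 × 23000 / 9.8 = 1.27 mm
Layer 410–300 hPa: Δp = 110 hPa = 11000 Pa, q̄ = 0.000313 kg/kg → 0.000313 × 11000 / 9.8 = 0.35 mm
PW = 1.83 + 1.04 + 2.00 + 1.27 + 0.35 = 6.49 ≈ 6.5 mm.

PW ≈ 6.5 mm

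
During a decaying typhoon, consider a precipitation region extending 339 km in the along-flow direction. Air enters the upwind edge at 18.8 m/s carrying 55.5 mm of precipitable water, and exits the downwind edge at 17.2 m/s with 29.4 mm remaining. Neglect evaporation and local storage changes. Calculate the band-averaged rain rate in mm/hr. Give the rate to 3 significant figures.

Column moisture flux per unit crosswind length is F = V × PW.
Inflow: F_in = 18.8 × 55.5 = 1043.4 mm·m/s
Outflow: F_out = 17.2 × 29.4 = 505.68 mm·m/s
Steady-state rate R = (F_in − F_out)/L = (1043.4 − 505.68) / 339000 m = 1.586e-03 mm/s.
R = 1.586e-03 × 3600 = 5.71 mm/hr.

R ≈ 5.71 mm/hr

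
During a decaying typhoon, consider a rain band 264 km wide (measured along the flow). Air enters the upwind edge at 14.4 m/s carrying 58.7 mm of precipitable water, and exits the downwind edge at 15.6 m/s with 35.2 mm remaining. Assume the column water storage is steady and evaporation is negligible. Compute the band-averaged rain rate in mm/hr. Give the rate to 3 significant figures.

Column moisture flux per unit crosswind length is F = V × PW.
Inflow: F_in = 14.4 × 58.7 = 845.28 mm·m/s
Outflow: F_out = 15.6 × 35.2 = 549.12 mm·m/s
Steady-state rate R = (F_in − F_out)/L = (845.28 − 549.12) / 264000 m = 1.122e-03 mm/s.
R = 1.122e-03 × 3600 = 4.04 mm/hr.

R ≈ 4.04 mm/hr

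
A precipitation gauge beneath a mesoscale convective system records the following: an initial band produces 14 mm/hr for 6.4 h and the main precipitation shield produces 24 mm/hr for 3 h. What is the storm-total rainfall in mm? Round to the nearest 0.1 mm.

Total = Σ Rᵢ Δtᵢ = 14 × 6.4 + 24 × 3
      = 89.6 + 72 = 161.6 mm.

total ≈ 161.6 mm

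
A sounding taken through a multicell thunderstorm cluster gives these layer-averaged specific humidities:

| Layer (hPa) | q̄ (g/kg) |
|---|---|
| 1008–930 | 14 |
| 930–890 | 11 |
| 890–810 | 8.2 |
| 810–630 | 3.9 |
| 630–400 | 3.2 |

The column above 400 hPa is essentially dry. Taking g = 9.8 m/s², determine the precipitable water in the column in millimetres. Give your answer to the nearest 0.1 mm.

Precipitable water is the column-integrated vapour mass per unit area: PW = (1/g) Σ q̄ Δp, with q in kg/kg and Δp in Pa (1 kg/m² of water = 1 mm).
Layer 1008–930 hPa: Δp = 78 hPa = 7800 Pa, q̄ = 0.014 kg/kg → 0.014 × 7800 / 9.8 = 11.14 mm
Layer 930–890 hPa: Δp = 40 hPa = 4000 Pa, q̄ = 0.011 kg/kg → 0.011 × 4000 / 9.8 = 4.49 mm
Layer 890–810 hPa: Δp = 80 hPa = 8000 Pa, q̄ = 0.0082 kg/kg → 0.0082 × 8000 / 9.8 = 6.69 mm
Layer 810–630 hPa: Δp = 180 hPa = 18000 Pa, q̄ = 0.0039 kg/kg → 0.0039 × 18000 / 9.8 = 7.16 mm
Layer 630–400 hPa: Δp = 230 hPa = 23000 Pa, q̄ = 0.0032 kg/kg → 0.0032 × 23000 / 9.8 = 7.51 mm
PW = 11.14 + 4.49 + 6.69 + 7.16 + 7.51 = 36.99 ≈ 37.0 mm.

PW ≈ 37.0 mm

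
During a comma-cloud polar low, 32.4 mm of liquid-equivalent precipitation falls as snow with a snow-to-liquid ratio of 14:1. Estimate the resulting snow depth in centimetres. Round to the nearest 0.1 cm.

Snow depth = liquid × ratio = 32.4 mm × 14 = 453.6 mm = 45.4 cm.

snow depth ≈ 45.4 cm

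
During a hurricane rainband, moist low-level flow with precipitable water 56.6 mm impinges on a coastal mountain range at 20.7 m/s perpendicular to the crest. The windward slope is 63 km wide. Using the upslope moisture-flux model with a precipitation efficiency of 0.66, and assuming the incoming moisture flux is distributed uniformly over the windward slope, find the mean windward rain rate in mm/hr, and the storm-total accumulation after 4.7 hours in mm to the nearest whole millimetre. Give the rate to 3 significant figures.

R ≈ 44.2 mm/hr; total ≈ 208 mm

Incoming column moisture flux per unit ridge length: F = V × PW = 20.7 × 56.6 = 1171.62 mm·m/s.
Spread over the 63 km slope with efficiency ε = 0.66: R = ε·F/W = 0.66 × 1171.62 / 63000 m = 1.227e-02 mm/s.
R = 1.227e-02 × 3600 = 44.2 mm/hr.
Over 4.7 h: total = 44.2 × 4.7 = 207.74 ≈ 208 mm.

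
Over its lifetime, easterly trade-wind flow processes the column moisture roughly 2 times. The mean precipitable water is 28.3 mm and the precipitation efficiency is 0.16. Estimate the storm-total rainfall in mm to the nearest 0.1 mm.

rainfall ≈ 9.1 mm

Each cycle deposits ε × PW = 0.16 × 28.3 = 4.528 mm.
Over 2 cycles: 2 × 4.528 = 9.1 mm.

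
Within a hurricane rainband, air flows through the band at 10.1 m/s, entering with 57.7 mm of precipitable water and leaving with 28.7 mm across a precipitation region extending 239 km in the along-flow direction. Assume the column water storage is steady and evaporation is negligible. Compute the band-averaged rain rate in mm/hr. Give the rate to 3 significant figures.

R ≈ 4.41 mm/hr

Column moisture flux per unit crosswind length is F = V × PW.
Inflow: F_in = 10.1 × 57.7 = 582.77 mm·m/s
Outflow: F_out = 10.1 × 28.7 = 289.87 mm·m/s
Steady-state rate R = (F_in − F_out)/L = (582.77 − 289.87) / 239000 m = 1.226e-03 mm/s.
R = 1.226e-03 × 3600 = 4.41 mm/hr.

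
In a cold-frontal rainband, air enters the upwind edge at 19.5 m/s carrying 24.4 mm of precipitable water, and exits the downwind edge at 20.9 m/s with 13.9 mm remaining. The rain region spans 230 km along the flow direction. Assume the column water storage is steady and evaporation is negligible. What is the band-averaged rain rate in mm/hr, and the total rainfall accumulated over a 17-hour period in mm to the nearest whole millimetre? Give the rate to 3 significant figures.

Column moisture flux per unit crosswind length is F = V × PW.
Inflow: F_in = 19.5 × 24.4 = 475.8 mm·m/s
Outflow: F_out = 20.9 × 13.9 = 290.51 mm·m/s
Steady-state rate R = (F_in − F_out)/L = (475.8 − 290.51) / 230000 m = 8.056e-04 mm/s.
R = 8.056e-04 × 3600 = 2.90 mm/hr.
Over 17 h: total = 2.90 × 17 = 49.3 ≈ 49 mm.

R ≈ 2.90 mm/hr; total ≈ 49 mm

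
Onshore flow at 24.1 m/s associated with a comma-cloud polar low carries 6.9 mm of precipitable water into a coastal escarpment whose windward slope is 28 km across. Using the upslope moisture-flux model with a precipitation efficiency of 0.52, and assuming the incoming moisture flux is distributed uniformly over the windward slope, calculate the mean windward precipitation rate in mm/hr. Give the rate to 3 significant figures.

R ≈ 11.1 mm/hr

Incoming column moisture flux per unit ridge length: F = V × PW = 24.1 × 6.9 = 166.29 mm·m/s.
Spread over the 28 km slope with efficiency ε = 0.52: R = ε·F/W = 0.52 × 166.29 / 28000 m = 3.088e-03 mm/s.
R = 3.088e-03 × 3600 = 11.1 mm/hr.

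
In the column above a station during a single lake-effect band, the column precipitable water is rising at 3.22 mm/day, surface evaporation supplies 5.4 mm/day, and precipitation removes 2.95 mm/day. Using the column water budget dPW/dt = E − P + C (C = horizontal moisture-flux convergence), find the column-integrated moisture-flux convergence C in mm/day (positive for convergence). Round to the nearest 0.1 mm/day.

C ≈ 0.8 mm/day

dPW/dt = +3.22 mm/day.
C = dPW/dt − E + P = (+3.22) − 5.4 + 2.95 = 0.8 mm/day.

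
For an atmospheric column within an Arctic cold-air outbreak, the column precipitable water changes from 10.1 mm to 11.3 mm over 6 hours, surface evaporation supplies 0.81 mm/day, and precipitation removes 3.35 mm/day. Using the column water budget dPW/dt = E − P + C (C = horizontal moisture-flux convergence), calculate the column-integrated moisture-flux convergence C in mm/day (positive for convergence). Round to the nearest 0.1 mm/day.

dPW/dt = (11.3 − 10.1) mm / (6/24 day) = +4.800 mm/day.
C = dPW/dt − E + P = (+4.800) − 0.81 + 3.35 = 7.3 mm/day.

C ≈ 7.3 mm/day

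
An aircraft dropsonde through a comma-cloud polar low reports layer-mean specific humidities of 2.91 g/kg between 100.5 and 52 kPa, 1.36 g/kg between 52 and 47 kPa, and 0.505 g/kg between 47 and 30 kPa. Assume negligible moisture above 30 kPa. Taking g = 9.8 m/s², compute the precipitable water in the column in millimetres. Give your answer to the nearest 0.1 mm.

PW ≈ 16.0 mm

Precipitable water is the column-integrated vapour mass per unit area: PW = (1/g) Σ q̄ Δp, with q in kg/kg and Δp in Pa (1 kg/m² of water = 1 mm).
Layer 100.5–52 kPa: Δp = 485 hPa = 48500 Pa, q̄ = 0.00291 kg/kg → 0.00291 × 48500 / 9.8 = 14.40 mm
Layer 52–47 kPa: Δp = 50 hPa = 5000 Pa, q̄ = 0.00136 kg/kg → 0.00136 × 5000 / 9.8 = 0.69 mm
Layer 47–30 kPa: Δp = 170 hPa = 17000 Pa, q̄ = 0.000505 kg/kg → 0.000505 × 17000 / 9.8 = 0.88 mm
PW = 14.40 + 0.69 + 0.88 = 15.97 ≈ 16.0 mm.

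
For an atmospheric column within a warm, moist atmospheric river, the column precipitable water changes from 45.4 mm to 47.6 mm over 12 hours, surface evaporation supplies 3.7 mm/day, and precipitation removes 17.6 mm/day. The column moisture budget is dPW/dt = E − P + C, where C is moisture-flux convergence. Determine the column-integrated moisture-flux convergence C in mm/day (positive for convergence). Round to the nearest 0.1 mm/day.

C ≈ 18.3 mm/day

dPW/dt = (47.6 − 45.4) mm / (12/24 day) = +4.400 mm/day.
C = dPW/dt − E + P = (+4.400) − 3.7 + 17.6 = 18.3 mm/day.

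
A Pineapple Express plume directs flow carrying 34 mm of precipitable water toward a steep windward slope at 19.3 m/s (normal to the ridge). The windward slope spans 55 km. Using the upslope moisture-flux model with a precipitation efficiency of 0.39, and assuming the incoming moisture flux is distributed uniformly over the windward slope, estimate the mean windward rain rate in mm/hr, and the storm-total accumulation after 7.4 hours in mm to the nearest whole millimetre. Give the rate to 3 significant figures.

R ≈ 16.8 mm/hr; total ≈ 124 mm

Incoming column moisture flux per unit ridge length: F = V × PW = 19.3 × 34 = 656.2 mm·m/s.
Spread over the 55 km slope with efficiency ε = 0.39: R = ε·F/W = 0.39 × 656.2 / 55000 m = 4.653e-03 mm/s.
R = 4.653e-03 × 3600 = 16.8 mm/hr.
Over 7.4 h: total = 16.8 × 7.4 = 124.32 ≈ 124 mm.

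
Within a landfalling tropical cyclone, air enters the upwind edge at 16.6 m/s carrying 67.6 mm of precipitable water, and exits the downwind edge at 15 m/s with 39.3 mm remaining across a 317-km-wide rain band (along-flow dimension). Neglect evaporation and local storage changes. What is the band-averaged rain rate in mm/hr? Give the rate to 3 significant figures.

R ≈ 6.05 mm/hr

Column moisture flux per unit crosswind length is F = V × PW.
Inflow: F_in = 16.6 × 67.6 = 1122.16 mm·m/s
Outflow: F_out = 15 × 39.3 = 589.5 mm·m/s
Steady-state rate R = (F_in − F_out)/L = (1122.16 − 589.5) / 317000 m = 1.680e-03 mm/s.
R = 1.680e-03 × 3600 = 6.05 mm/hr.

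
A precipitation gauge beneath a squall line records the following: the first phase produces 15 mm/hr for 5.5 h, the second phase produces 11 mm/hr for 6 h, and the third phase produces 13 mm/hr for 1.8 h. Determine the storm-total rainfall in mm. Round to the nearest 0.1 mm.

total ≈ 171.9 mm

Total = Σ Rᵢ Δtᵢ = 15 × 5.5 + 11 × 6 + 13 × 1.8
      = 82.5 + 66 + 23.4 = 171.9 mm.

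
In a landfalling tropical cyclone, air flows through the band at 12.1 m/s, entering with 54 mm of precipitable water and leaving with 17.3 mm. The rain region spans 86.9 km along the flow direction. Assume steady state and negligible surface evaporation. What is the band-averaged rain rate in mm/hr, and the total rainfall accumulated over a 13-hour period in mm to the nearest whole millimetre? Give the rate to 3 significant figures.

Column moisture flux per unit crosswind length is F = V × PW.
Inflow: F_in = 12.1 × 54 = 653.4 mm·m/s
Outflow: F_out = 12.1 × 17.3 = 209.33 mm·m/s
Steady-state rate R = (F_in − F_out)/L = (653.4 − 209.33) / 86900 m = 5.110e-03 mm/s.
R = 5.110e-03 × 3600 = 18.4 mm/hr.
Over 13 h: total = 18.4 × 13 = 239.2 ≈ 239 mm.

R ≈ 18.4 mm/hr; total ≈ 239 mm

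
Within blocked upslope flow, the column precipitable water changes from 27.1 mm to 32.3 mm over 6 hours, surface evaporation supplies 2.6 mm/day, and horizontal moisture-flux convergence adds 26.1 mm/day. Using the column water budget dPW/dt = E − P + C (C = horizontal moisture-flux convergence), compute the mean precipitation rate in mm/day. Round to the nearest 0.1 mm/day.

P ≈ 7.9 mm/day

dPW/dt = (32.3 − 27.1) mm / (6/24 day) = +20.800 mm/day.
P = E + C − dPW/dt = 2.6 + (26.1) − (+20.800) = 7.9 mm/day.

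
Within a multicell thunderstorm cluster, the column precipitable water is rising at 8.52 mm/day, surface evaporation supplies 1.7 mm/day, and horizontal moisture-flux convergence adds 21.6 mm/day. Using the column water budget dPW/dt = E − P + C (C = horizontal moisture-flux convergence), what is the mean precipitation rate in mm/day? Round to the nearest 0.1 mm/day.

dPW/dt = +8.52 mm/day.
P = E + C − dPW/dt = 1.7 + (21.6) − (+8.52) = 14.8 mm/day.

P ≈ 14.8 mm/day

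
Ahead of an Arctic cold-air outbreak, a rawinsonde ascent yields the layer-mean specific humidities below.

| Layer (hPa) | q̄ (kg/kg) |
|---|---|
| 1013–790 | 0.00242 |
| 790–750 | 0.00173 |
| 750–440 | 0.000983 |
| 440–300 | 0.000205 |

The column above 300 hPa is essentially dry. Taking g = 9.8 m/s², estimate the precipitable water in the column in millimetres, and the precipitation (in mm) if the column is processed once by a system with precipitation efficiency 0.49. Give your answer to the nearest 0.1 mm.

PW ≈ 9.6 mm; precipitation ≈ 4.7 mm

Precipitable water is the column-integrated vapour mass per unit area: PW = (1/g) Σ q̄ Δp, with q in kg/kg and Δp in Pa (1 kg/m² of water = 1 mm).
Layer 1013–790 hPa: Δp = 223 hPa = 22300 Pa, q̄ = 0.00242 kg/kg → 0.00242 × 22300 / 9.8 = 5.51 mm
Layer 790–750 hPa: Δp = 40 hPa = 4000 Pa, q̄ = 0.00173 kg/kg → 0.00173 × 4000 / 9.8 = 0.71 mm
Layer 750–440 hPa: Δp = 310 hPa = 31000 Pa, q̄ = 0.000983 kg/kg → 0.000983 × 31000 / 9.8 = 3.11 mm
Layer 440–300 hPa: Δp = 140 hPa = 14000 Pa, q̄ = 0.000205 kg/kg → 0.000205 × 14000 / 9.8 = 0.29 mm
PW = 5.51 + 0.71 + 3.11 + 0.29 = 9.62 ≈ 9.6 mm.
Precipitation = ε × PW = 0.49 × 9.6 = 4.7 mm.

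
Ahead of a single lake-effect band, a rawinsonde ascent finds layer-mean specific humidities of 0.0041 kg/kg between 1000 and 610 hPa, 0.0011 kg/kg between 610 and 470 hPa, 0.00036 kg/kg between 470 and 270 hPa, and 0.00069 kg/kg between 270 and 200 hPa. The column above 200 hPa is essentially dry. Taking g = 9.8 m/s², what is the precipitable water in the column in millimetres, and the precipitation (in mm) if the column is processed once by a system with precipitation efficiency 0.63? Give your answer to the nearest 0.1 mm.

Precipitable water is the column-integrated vapour mass per unit area: PW = (1/g) Σ q̄ Δp, with q in kg/kg and Δp in Pa (1 kg/m² of water = 1 mm).
Layer 1000–610 hPa: Δp = 390 hPa = 39000 Pa, q̄ = 0.0041 kg/kg → 0.0041 × 39000 / 9.8 = 16.32 mm
Layer 610–470 hPa: Δp = 140 hPa = 14000 Pa, q̄ = 0.0011 kg/kg → 0.0011 × 14000 / 9.8 = 1.57 mm
Layer 470–270 hPa: Δp = 200 hPa = 20000 Pa, q̄ = 0.00036 kg/kg → 0.00036 × 20000 / 9.8 = 0.73 mm
Layer 270–200 hPa: Δp = 70 hPa = 7000 Pa, q̄ = 0.00069 kg/kg → 0.00069 × 7000 / 9.8 = 0.49 mm
PW = 16.32 + 1.57 + 0.73 + 0.49 = 19.11 ≈ 19.1 mm.
Precipitation = ε × PW = 0.63 × 19.1 = 12.0 mm.

PW ≈ 19.1 mm; precipitation ≈ 12.0 mm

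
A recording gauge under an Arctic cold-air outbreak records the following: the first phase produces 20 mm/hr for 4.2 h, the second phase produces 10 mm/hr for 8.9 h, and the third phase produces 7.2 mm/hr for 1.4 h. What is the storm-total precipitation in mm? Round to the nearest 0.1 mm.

total ≈ 183.1 mm

Total = Σ Rᵢ Δtᵢ = 20 × 4.2 + 10 × 8.9 + 7.2 × 1.4
      = 84 + 89 + 10.08 = 183.1 mm.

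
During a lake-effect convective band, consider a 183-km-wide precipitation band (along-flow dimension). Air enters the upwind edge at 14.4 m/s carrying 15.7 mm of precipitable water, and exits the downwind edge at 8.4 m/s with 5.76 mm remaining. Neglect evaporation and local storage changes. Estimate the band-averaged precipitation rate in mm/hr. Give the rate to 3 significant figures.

Column moisture flux per unit crosswind length is F = V × PW.
Inflow: F_in = 14.4 × 15.7 = 226.08 mm·m/s
Outflow: F_out = 8.4 × 5.76 = 48.384 mm·m/s
Steady-state rate R = (F_in − F_out)/L = (226.08 − 48.384) / 183000 m = 9.710e-04 mm/s.
R = 9.710e-04 × 3600 = 3.50 mm/hr.

R ≈ 3.50 mm/hr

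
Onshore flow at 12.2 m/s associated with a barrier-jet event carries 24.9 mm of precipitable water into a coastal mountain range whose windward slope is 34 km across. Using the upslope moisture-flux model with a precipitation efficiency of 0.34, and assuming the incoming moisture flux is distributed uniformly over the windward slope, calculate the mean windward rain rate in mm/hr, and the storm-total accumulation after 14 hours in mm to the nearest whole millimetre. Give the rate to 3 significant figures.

Incoming column moisture flux per unit ridge length: F = V × PW = 12.2 × 24.9 = 303.78 mm·m/s.
Spread over the 34 km slope with efficiency ε = 0.34: R = ε·F/W = 0.34 × 303.78 / 34000 m = 3.038e-03 mm/s.
R = 3.038e-03 × 3600 = 10.9 mm/hr.
Over 14 h: total = 10.9 × 14 = 152.6 ≈ 153 mm.

R ≈ 10.9 mm/hr; total ≈ 153 mm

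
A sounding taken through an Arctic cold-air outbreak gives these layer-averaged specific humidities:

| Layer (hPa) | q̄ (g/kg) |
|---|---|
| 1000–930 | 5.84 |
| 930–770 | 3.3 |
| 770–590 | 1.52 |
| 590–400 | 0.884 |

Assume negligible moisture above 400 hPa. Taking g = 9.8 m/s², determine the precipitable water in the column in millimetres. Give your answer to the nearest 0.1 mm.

PW ≈ 14.1 mm

Precipitable water is the column-integrated vapour mass per unit area: PW = (1/g) Σ q̄ Δp, with q in kg/kg and Δp in Pa (1 kg/m² of water = 1 mm).
Layer 1000–930 hPa: Δp = 70 hPa = 7000 Pa, q̄ = 0.00584 kg/kg → 0.00584 × 7000 / 9.8 = 4.17 mm
Layer 930–770 hPa: Δp = 160 hPa = 16000 Pa, q̄ = 0.0033 kg/kg → 0.0033 × 16000 / 9.8 = 5.39 mm
Layer 770–590 hPa: Δp = 180 hPa = 18000 Pa, q̄ = 0.00152 kg/kg → 0.00152 × 18000 / 9.8 = 2.79 mm
Layer 590–400 hPa: Δp = 190 hPa = 19000 Pa, q̄ = 0.000884 kg/kg → 0.000884 × 19000 / 9.8 = 1.71 mm
PW = 4.17 + 5.39 + 2.79 + 1.71 = 14.06 ≈ 14.1 mm.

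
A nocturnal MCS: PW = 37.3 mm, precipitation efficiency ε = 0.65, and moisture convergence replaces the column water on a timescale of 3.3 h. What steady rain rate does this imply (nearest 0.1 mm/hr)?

R ≈ 7.3 mm/hr

Each overturning extracts ε × PW = 0.65 × 37.3 = 24.245 mm.
Rate = ε·PW / τ = 24.245 / 3.3 h = 7.3 mm/hr.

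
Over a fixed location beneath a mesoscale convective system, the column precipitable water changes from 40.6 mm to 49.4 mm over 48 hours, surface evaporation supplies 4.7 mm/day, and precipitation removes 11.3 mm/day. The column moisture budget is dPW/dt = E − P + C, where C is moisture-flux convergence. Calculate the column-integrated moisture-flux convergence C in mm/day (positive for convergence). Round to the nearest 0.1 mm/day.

C ≈ 11.0 mm/day

dPW/dt = (49.4 − 40.6) mm / (48/24 day) = +4.400 mm/day.
C = dPW/dt − E + P = (+4.400) − 4.7 + 11.3 = 11.0 mm/day.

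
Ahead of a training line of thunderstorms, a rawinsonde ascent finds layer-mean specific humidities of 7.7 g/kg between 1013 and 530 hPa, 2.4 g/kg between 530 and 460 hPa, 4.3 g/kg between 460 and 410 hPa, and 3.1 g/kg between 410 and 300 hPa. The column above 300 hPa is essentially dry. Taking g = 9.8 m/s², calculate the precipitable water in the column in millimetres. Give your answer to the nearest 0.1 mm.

Precipitable water is the column-integrated vapour mass per unit area: PW = (1/g) Σ q̄ Δp, with q in kg/kg and Δp in Pa (1 kg/m² of water = 1 mm).
Layer 1013–530 hPa: Δp = 483 hPa = 48300 Pa, q̄ = 0.0077 kg/kg → 0.0077 × 48300 / 9.8 = 37.95 mm
Layer 530–460 hPa: Δp = 70 hPa = 7000 Pa, q̄ = 0.0024 kg/kg → 0.0024 × 7000 / 9.8 = 1.71 mm
Layer 460–410 hPa: Δp = 50 hPa = 5000 Pa, q̄ = 0.0043 kg/kg → 0.0043 × 5000 / 9.8 = 2.19 mm
Layer 410–300 hPa: Δp = 110 hPa = 11000 Pa, q̄ = 0.0031 kg/kg → 0.0031 × 11000 / 9.8 = 3.48 mm
PW = 37.95 + 1.71 + 2.19 + 3.48 = 45.33 ≈ 45.3 mm.

PW ≈ 45.3 mm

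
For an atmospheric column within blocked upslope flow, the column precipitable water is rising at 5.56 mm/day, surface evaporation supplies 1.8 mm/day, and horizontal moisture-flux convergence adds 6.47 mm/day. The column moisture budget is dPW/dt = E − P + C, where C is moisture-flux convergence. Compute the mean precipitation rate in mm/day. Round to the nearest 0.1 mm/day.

dPW/dt = +5.56 mm/day.
P = E + C − dPW/dt = 1.8 + (6.47) − (+5.56) = 2.7 mm/day.

P ≈ 2.7 mm/day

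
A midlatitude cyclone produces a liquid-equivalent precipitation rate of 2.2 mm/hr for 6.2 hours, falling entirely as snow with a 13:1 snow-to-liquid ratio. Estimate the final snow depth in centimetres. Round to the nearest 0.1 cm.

snow depth ≈ 17.7 cm

Liquid-equivalent depth = 2.2 × 6.2 = 13.64 mm.
Snow depth = 13.64 mm × 13 = 177.32 mm = 17.7 cm.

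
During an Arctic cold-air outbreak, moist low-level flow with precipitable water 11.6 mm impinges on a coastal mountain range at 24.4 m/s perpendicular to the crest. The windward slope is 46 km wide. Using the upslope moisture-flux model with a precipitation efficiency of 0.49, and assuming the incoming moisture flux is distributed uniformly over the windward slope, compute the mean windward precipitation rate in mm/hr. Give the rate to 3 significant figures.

R ≈ 10.9 mm/hr

Incoming column moisture flux per unit ridge length: F = V × PW = 24.4 × 11.6 = 283.04 mm·m/s.
Spread over the 46 km slope with efficiency ε = 0.49: R = ε·F/W = 0.49 × 283.04 / 46000 m = 3.015e-03 mm/s.
R = 3.015e-03 × 3600 = 10.9 mm/hr.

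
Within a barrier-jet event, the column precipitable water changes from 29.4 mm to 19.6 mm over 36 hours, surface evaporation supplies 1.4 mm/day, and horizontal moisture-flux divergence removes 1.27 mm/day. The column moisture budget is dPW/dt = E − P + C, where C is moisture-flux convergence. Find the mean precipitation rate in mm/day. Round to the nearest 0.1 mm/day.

dPW/dt = (19.6 − 29.4) mm / (36/24 day) = -6.533 mm/day.
P = E + C − dPW/dt = 1.4 + (-1.27) − (-6.533) = 6.7 mm/day.

P ≈ 6.7 mm/day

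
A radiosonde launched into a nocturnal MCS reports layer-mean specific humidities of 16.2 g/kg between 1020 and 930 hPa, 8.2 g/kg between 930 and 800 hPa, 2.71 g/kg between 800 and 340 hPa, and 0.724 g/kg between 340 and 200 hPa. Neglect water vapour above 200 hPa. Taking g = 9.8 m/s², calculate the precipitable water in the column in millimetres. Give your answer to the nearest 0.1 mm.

Precipitable water is the column-integrated vapour mass per unit area: PW = (1/g) Σ q̄ Δp, with q in kg/kg and Δp in Pa (1 kg/m² of water = 1 mm).
Layer 1020–930 hPa: Δp = 90 hPa = 9000 Pa, q̄ = 0.0162 kg/kg → 0.0162 × 9000 / 9.8 = 14.88 mm
Layer 930–800 hPa: Δp = 130 hPa = 13000 Pa, q̄ = 0.0082 kg/kg → 0.0082 × 13000 / 9.8 = 10.88 mm
Layer 800–340 hPa: Δp = 460 hPa = 46000 Pa, q̄ = 0.00271 kg/kg → 0.00271 × 46000 / 9.8 = 12.72 mm
Layer 340–200 hPa: Δp = 140 hPa = 14000 Pa, q̄ = 0.000724 kg/kg → 0.000724 × 14000 / 9.8 = 1.03 mm
PW = 14.88 + 10.88 + 12.72 + 1.03 = 39.51 ≈ 39.5 mm.

PW ≈ 39.5 mm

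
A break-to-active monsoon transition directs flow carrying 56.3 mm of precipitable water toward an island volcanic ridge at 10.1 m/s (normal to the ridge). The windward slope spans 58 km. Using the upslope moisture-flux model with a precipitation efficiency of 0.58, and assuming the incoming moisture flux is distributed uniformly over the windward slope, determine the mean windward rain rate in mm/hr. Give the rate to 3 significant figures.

Incoming column moisture flux per unit ridge length: F = V × PW = 10.1 × 56.3 = 568.63 mm·m/s.
Spread over the 58 km slope with efficiency ε = 0.58: R = ε·F/W = 0.58 × 568.63 / 58000 m = 5.686e-03 mm/s.
R = 5.686e-03 × 3600 = 20.5 mm/hr.

R ≈ 20.5 mm/hr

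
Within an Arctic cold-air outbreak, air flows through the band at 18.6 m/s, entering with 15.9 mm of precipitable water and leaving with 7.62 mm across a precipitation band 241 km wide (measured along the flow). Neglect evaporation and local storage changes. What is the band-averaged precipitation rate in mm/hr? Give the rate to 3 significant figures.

Column moisture flux per unit crosswind length is F = V × PW.
Inflow: F_in = 18.6 × 15.9 = 295.74 mm·m/s
Outflow: F_out = 18.6 × 7.62 = 141.732 mm·m/s
Steady-state rate R = (F_in − F_out)/L = (295.74 − 141.732) / 241000 m = 6.390e-04 mm/s.
R = 6.390e-04 × 3600 = 2.30 mm/hr.

R ≈ 2.30 mm/hr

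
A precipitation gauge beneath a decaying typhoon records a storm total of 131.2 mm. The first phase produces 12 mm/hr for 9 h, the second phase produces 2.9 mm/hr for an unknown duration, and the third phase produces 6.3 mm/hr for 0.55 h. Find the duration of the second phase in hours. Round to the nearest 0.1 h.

Known phases: 12 × 9 + 6.3 × 0.55 = 108 + 3.465 = 111.465 mm.
Remaining depth = 131.2 − 111.465 = 19.735 mm.
Duration = 19.735 / 2.9 = 6.8 h.

duration ≈ 6.8 h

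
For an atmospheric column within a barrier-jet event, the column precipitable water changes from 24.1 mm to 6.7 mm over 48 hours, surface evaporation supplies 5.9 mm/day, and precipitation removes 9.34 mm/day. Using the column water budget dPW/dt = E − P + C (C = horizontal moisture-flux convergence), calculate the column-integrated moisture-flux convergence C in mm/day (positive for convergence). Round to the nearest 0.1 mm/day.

C ≈ -5.3 mm/day

dPW/dt = (6.7 − 24.1) mm / (48/24 day) = -8.700 mm/day.
C = dPW/dt − E + P = (-8.700) − 5.9 + 9.34 = -5.3 mm/day.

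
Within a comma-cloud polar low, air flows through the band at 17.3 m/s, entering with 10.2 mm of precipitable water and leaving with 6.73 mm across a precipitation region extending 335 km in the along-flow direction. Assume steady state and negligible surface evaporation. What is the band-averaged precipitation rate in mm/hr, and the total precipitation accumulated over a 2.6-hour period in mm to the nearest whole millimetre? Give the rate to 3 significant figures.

R ≈ 0.645 mm/hr; total ≈ 2 mm

Column moisture flux per unit crosswind length is F = V × PW.
Inflow: F_in = 17.3 × 10.2 = 176.46 mm·m/s
Outflow: F_out = 17.3 × 6.73 = 116.429 mm·m/s
Steady-state rate R = (F_in − F_out)/L = (176.46 − 116.429) / 335000 m = 1.792e-04 mm/s.
R = 1.792e-04 × 3600 = 0.645 mm/hr.
Over 2.6 h: total = 0.645 × 2.6 = 1.677 ≈ 2 mm.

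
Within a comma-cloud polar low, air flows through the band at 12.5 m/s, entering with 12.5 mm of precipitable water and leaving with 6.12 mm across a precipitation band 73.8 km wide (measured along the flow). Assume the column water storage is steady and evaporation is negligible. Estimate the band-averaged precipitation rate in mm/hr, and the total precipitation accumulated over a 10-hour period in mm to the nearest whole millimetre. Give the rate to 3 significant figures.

R ≈ 3.89 mm/hr; total ≈ 39 mm

Column moisture flux per unit crosswind length is F = V × PW.
Inflow: F_in = 12.5 × 12.5 = 156.25 mm·m/s
Outflow: F_out = 12.5 × 6.12 = 76.5 mm·m/s
Steady-state rate R = (F_in − F_out)/L = (156.25 − 76.5) / 73800 m = 1.081e-03 mm/s.
R = 1.081e-03 × 3600 = 3.89 mm/hr.
Over 10 h: total = 3.89 × 10 = 38.9 ≈ 39 mm.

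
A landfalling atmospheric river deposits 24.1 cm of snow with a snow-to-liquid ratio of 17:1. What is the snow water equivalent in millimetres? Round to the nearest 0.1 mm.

SWE ≈ 14.2 mm

SWE = snow depth / ratio = 24.1 cm / 17 = 1.418 cm = 14.2 mm.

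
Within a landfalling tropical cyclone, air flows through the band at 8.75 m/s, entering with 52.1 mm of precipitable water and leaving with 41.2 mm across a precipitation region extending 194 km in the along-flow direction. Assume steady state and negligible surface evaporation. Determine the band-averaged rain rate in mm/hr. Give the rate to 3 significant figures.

R ≈ 1.77 mm/hr

Column moisture flux per unit crosswind length is F = V × PW.
Inflow: F_in = 8.75 × 52.1 = 455.875 mm·m/s
Outflow: F_out = 8.75 × 41.2 = 360.5 mm·m/s
Steady-state rate R = (F_in − F_out)/L = (455.875 − 360.5) / 194000 m = 4.916e-04 mm/s.
R = 4.916e-04 × 3600 = 1.77 mm/hr.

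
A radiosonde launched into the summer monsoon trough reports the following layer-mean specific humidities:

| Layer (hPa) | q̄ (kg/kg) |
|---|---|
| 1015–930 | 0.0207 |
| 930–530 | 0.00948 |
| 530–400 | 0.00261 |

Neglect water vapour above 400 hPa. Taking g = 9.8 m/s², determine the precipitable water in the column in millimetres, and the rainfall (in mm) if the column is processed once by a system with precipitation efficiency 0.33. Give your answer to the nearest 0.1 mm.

Precipitable water is the column-integrated vapour mass per unit area: PW = (1/g) Σ q̄ Δp, with q in kg/kg and Δp in Pa (1 kg/m² of water = 1 mm).
Layer 1015–930 hPa: Δp = 85 hPa = 8500 Pa, q̄ = 0.0207 kg/kg → 0.0207 × 8500 / 9.8 = 17.95 mm
Layer 930–530 hPa: Δp = 400 hPa = 40000 Pa, q̄ = 0.00948 kg/kg → 0.00948 × 40000 / 9.8 = 38.69 mm
Layer 530–400 hPa: Δp = 130 hPa = 13000 Pa, q̄ = 0.00261 kg/kg → 0.00261 × 13000 / 9.8 = 3.46 mm
PW = 17.95 + 38.69 + 3.46 = 60.10 ≈ 60.1 mm.
Rainfall = ε × PW = 0.33 × 60.1 = 19.8 mm.

PW ≈ 60.1 mm; rainfall ≈ 19.8 mm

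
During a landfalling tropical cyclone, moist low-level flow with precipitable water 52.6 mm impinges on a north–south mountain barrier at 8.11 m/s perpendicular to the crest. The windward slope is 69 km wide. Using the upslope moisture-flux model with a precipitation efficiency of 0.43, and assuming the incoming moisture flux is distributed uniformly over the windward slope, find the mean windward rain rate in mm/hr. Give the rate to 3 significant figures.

R ≈ 9.57 mm/hr

Incoming column moisture flux per unit ridge length: F = V × PW = 8.11 × 52.6 = 426.586 mm·m/s.
Spread over the 69 km slope with efficiency ε = 0.43: R = ε·F/W = 0.43 × 426.586 / 69000 m = 2.658e-03 mm/s.
R = 2.658e-03 × 3600 = 9.57 mm/hr.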